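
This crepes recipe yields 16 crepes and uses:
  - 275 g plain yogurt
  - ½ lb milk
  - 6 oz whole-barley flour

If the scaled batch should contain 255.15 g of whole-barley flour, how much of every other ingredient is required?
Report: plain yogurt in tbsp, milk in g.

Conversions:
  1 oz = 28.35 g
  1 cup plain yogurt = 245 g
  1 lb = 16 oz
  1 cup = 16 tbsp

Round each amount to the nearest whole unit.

The original recipe has 170.1 g of whole-barley flour, so the scaling factor is 255.15 ÷ 170.1 = 3/2 = 1.5.
plain yogurt: 275 g × 3/2 ÷ 245 g/cup × 16 tbsp/cup ≈ 27 tbsp
milk: 0.5 lb × 3/2 × 16 oz/lb × 28.35 g/oz ≈ 340 g

plain yogurt: 27 tbsp; milk: 340 g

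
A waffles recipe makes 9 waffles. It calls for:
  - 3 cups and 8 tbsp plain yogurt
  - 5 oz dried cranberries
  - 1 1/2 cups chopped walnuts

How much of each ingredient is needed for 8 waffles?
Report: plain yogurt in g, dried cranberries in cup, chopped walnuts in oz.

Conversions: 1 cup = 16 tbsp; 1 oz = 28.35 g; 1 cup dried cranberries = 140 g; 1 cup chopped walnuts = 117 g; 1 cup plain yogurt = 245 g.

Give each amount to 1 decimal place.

plain yogurt: 762.2 g; dried cranberries: 0.9 cup; chopped walnuts: 5.5 oz

Scaling factor: 8/9.
plain yogurt: (3 cup + 8 tbsp = 3.5 cup) × 8/9 × 245 g/cup ≈ 762.2 g
dried cranberries: 5 oz × 8/9 × 28.35 g/oz ÷ 140 g/cup = 0.9 cup
chopped walnuts: 1.5 cup × 8/9 × 117 g/cup ÷ 28.35 g/oz ≈ 5.5 oz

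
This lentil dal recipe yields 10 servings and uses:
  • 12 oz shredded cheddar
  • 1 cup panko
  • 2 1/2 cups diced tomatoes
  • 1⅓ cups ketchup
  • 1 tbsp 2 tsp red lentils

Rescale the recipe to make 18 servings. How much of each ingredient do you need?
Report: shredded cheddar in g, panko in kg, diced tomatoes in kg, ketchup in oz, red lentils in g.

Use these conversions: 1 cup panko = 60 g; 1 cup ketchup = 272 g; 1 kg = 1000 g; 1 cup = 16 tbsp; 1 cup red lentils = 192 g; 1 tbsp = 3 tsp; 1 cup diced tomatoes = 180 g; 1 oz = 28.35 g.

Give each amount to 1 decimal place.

shredded cheddar: 612.4 g; panko: 0.1 kg; diced tomatoes: 0.8 kg; ketchup: 23.0 oz; red lentils: 36.0 g

Scaling factor: 18/10 = 9/5 = 1.8.
shredded cheddar: 12 oz × 9/5 × 28.35 g/oz ≈ 612.4 g
panko: 1 cup × 9/5 × 60 g/cup ÷ 1000 g/kg ≈ 0.1 kg
diced tomatoes: 2.5 cup × 9/5 × 180 g/cup ÷ 1000 g/kg ≈ 0.8 kg
ketchup: 4/3 cup × 9/5 × 272 g/cup ÷ 28.35 g/oz ≈ 23.0 oz
red lentils: (1 tbsp + 2 tsp = 5/3 tbsp) × 9/5 ÷ 16 tbsp/cup × 192 g/cup = 36.0 g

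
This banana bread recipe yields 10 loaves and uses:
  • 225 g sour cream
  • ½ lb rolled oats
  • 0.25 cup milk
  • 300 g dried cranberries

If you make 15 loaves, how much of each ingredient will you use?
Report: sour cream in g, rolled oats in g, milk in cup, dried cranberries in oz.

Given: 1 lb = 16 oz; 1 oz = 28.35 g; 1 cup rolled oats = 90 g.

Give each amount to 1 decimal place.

Scaling factor: 15/10 = 3/2 = 1.5.
sour cream: 225 g × 3/2 = 337.5 g
rolled oats: 0.5 lb × 3/2 × 16 oz/lb × 28.35 g/oz = 340.2 g
milk: 0.25 cup × 3/2 ≈ 0.4 cup
dried cranberries: 300 g × 3/2 ÷ 28.35 g/oz ≈ 15.9 oz

sour cream: 337.5 g; rolled oats: 340.2 g; milk: 0.4 cup; dried cranberries: 15.9 oz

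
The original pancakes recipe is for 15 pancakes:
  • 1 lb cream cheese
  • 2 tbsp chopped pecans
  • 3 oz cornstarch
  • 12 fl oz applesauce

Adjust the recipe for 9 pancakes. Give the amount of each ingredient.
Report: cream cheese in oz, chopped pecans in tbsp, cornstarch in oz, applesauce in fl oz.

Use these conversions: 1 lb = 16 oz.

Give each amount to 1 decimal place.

Scaling factor: 9/15 = 3/5 = 0.6.
cream cheese: 1 lb × 3/5 × 16 oz/lb = 9.6 oz
chopped pecans: 2 tbsp × 3/5 = 1.2 tbsp
cornstarch: 3 oz × 3/5 = 1.8 oz
applesauce: 12 fl oz × 3/5 = 7.2 fl oz

cream cheese: 9.6 oz; chopped pecans: 1.2 tbsp; cornstarch: 1.8 oz; applesauce: 7.2 fl oz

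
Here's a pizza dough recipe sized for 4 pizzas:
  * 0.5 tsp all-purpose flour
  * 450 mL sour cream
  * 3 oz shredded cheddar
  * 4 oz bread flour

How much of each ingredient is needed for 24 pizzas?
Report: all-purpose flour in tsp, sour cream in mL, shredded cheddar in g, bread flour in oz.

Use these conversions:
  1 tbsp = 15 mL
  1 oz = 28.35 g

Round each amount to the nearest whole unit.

Scaling factor: 24/4 = 6.
all-purpose flour: 0.5 tsp × 6 = 3 tsp
sour cream: 450 mL × 6 = 2700 mL
shredded cheddar: 3 oz × 6 × 28.35 g/oz ≈ 510 g
bread flour: 4 oz × 6 = 24 oz

all-purpose flour: 3 tsp; sour cream: 2700 mL; shredded cheddar: 510 g; bread flour: 24 oz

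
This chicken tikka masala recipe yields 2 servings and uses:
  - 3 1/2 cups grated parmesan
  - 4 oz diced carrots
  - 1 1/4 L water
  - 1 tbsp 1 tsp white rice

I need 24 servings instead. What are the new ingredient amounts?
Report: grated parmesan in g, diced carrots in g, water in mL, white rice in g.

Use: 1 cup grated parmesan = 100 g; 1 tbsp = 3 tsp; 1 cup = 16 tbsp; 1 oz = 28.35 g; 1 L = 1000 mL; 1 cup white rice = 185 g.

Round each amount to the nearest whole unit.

Scaling factor: 24/2 = 12.
grated parmesan: 3.5 cup × 12 × 100 g/cup = 4200 g
diced carrots: 4 oz × 12 × 28.35 g/oz ≈ 1361 g
water: 1.25 L × 12 × 1000 mL/L = 15000 mL
white rice: (1 tbsp + 1 tsp = 4/3 tbsp) × 12 ÷ 16 tbsp/cup × 185 g/cup = 185 g

grated parmesan: 4200 g; diced carrots: 1361 g; water: 15000 mL; white rice: 185 g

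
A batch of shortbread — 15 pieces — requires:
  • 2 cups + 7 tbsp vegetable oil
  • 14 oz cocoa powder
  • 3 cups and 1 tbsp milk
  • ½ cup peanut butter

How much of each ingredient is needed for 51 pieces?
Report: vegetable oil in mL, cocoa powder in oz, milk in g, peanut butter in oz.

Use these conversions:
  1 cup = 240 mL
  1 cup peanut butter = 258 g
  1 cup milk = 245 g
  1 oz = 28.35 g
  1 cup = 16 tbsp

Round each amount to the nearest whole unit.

Scaling factor: 51/15 = 17/5 = 3.4.
vegetable oil: (2 cup + 7 tbsp = 2.4375 cup) × 17/5 × 240 mL/cup = 1989 mL
cocoa powder: 14 oz × 17/5 ≈ 48 oz
milk: (3 cup + 1 tbsp = 3.0625 cup) × 17/5 × 245 g/cup ≈ 2551 g
peanut butter: 0.5 cup × 17/5 × 258 g/cup ÷ 28.35 g/oz ≈ 15 oz

vegetable oil: 1989 mL; cocoa powder: 48 oz; milk: 2551 g; peanut butter: 15 oz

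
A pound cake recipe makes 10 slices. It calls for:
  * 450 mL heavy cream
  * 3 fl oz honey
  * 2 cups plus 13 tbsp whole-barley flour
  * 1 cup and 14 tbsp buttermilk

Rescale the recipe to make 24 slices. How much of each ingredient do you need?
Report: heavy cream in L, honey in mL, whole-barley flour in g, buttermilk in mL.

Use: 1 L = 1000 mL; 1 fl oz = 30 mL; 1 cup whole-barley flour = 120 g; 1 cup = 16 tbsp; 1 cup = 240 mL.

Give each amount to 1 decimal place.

Scaling factor: 24/10 = 12/5 = 2.4.
heavy cream: 450 mL × 12/5 ÷ 1000 mL/L ≈ 1.1 L
honey: 3 fl oz × 12/5 × 30 mL/fl oz = 216.0 mL
whole-barley flour: (2 cup + 13 tbsp = 2.8125 cup) × 12/5 × 120 g/cup = 810.0 g
buttermilk: (1 cup + 14 tbsp = 1.875 cup) × 12/5 × 240 mL/cup = 1080.0 mL

heavy cream: 1.1 L; honey: 216.0 mL; whole-barley flour: 810.0 g; buttermilk: 1080.0 mL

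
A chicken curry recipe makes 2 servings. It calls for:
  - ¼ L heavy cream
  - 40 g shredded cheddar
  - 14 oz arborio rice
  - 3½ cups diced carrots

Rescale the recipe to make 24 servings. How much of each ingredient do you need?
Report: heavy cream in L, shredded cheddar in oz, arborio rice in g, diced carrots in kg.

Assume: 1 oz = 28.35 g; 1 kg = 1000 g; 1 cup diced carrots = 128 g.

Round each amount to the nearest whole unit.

heavy cream: 3 L; shredded cheddar: 17 oz; arborio rice: 4763 g; diced carrots: 5 kg

Scaling factor: 24/2 = 12.
heavy cream: 0.25 L × 12 = 3 L
shredded cheddar: 40 g × 12 ÷ 28.35 g/oz ≈ 17 oz
arborio rice: 14 oz × 12 × 28.35 g/oz ≈ 4763 g
diced carrots: 3.5 cup × 12 × 128 g/cup ÷ 1000 g/kg ≈ 5 kg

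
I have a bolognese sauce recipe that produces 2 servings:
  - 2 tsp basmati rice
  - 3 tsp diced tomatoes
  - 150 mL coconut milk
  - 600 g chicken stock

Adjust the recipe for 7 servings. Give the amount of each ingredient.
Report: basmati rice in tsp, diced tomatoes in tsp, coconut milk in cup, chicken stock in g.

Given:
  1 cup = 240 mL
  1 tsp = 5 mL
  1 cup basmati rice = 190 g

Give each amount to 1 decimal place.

basmati rice: 7.0 tsp; diced tomatoes: 10.5 tsp; coconut milk: 2.2 cup; chicken stock: 2100.0 g

Scaling factor: 7/2 = 3.5.
basmati rice: 2 tsp × 7/2 = 7.0 tsp
diced tomatoes: 3 tsp × 7/2 = 10.5 tsp
coconut milk: 150 mL × 7/2 ÷ 240 mL/cup ≈ 2.2 cup
chicken stock: 600 g × 7/2 = 2100.0 g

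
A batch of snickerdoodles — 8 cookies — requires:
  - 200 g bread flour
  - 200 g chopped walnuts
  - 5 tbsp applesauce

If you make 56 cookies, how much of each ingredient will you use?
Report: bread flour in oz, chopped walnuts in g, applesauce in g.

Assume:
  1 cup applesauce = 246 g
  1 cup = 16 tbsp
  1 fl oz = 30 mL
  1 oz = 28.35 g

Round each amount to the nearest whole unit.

bread flour: 49 oz; chopped walnuts: 1400 g; applesauce: 538 g

Scaling factor: 56/8 = 7.
bread flour: 200 g × 7 ÷ 28.35 g/oz ≈ 49 oz
chopped walnuts: 200 g × 7 = 1400 g
applesauce: 5 tbsp × 7 ÷ 16 tbsp/cup × 246 g/cup ≈ 538 g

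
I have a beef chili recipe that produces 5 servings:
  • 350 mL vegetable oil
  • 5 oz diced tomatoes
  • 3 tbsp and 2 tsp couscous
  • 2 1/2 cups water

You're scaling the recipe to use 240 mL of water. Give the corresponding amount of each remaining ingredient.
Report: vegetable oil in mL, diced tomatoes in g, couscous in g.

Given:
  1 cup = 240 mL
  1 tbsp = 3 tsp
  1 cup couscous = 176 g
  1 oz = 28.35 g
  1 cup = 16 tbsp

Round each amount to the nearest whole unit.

The original recipe has 600 mL of water, so the scaling factor is 240 ÷ 600 = 2/5 = 0.4.
vegetable oil: 350 mL × 2/5 = 140 mL
diced tomatoes: 5 oz × 2/5 × 28.35 g/oz ≈ 57 g
couscous: (3 tbsp + 2 tsp = 11/3 tbsp) × 2/5 ÷ 16 tbsp/cup × 176 g/cup ≈ 16 g

vegetable oil: 140 mL; diced tomatoes: 57 g; couscous: 16 g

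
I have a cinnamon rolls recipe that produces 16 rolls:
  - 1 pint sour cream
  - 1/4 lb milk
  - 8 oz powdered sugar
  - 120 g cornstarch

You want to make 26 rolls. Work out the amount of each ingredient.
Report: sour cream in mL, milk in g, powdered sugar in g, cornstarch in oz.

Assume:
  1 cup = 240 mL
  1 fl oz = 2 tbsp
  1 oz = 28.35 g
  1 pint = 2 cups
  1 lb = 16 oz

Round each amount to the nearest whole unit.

sour cream: 780 mL; milk: 184 g; powdered sugar: 369 g; cornstarch: 7 oz

Scaling factor: 26/16 = 13/8 = 1.625.
sour cream: 1 pint × 13/8 × 2 cup/pint × 240 mL/cup = 780 mL
milk: 0.25 lb × 13/8 × 16 oz/lb × 28.35 g/oz ≈ 184 g
powdered sugar: 8 oz × 13/8 × 28.35 g/oz ≈ 369 g
cornstarch: 120 g × 13/8 ÷ 28.35 g/oz ≈ 7 oz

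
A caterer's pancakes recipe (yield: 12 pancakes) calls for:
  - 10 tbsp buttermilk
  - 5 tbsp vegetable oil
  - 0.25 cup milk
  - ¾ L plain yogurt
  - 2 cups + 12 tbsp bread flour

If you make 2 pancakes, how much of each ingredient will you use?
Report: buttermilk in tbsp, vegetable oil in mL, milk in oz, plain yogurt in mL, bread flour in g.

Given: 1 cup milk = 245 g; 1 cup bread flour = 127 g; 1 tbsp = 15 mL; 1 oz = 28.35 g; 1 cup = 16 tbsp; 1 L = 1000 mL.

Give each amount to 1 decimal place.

Scaling factor: 2/12 = 1/6.
buttermilk: 10 tbsp × 1/6 ≈ 1.7 tbsp
vegetable oil: 5 tbsp × 1/6 × 15 mL/tbsp = 12.5 mL
milk: 0.25 cup × 1/6 × 245 g/cup ÷ 28.35 g/oz ≈ 0.4 oz
plain yogurt: 0.75 L × 1/6 × 1000 mL/L = 125.0 mL
bread flour: (2 cup + 12 tbsp = 2.75 cup) × 1/6 × 127 g/cup ≈ 58.2 g

buttermilk: 1.7 tbsp; vegetable oil: 12.5 mL; milk: 0.4 oz; plain yogurt: 125.0 mL; bread flour: 58.2 g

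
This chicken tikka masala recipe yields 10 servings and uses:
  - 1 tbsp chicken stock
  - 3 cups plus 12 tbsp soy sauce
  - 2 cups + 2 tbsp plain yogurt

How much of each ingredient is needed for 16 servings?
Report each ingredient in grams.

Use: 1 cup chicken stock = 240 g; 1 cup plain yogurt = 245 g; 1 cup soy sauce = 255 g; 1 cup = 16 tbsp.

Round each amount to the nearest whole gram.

Scaling factor: 16/10 = 8/5 = 1.6.
chicken stock: 1 tbsp × 8/5 ÷ 16 tbsp/cup × 240 g/cup = 24 g
soy sauce: (3 cup + 12 tbsp = 3.75 cup) × 8/5 × 255 g/cup = 1530 g
plain yogurt: (2 cup + 2 tbsp = 2.125 cup) × 8/5 × 245 g/cup = 833 g

chicken stock: 24 g; soy sauce: 1530 g; plain yogurt: 833 g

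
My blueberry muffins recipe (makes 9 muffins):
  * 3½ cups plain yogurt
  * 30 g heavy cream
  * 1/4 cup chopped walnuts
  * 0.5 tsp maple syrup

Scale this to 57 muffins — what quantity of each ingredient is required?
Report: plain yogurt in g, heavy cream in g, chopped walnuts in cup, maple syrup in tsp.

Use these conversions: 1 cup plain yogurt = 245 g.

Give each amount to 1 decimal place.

plain yogurt: 5430.8 g; heavy cream: 190.0 g; chopped walnuts: 1.6 cup; maple syrup: 3.2 tsp

Scaling factor: 57/9 = 19/3.
plain yogurt: 3.5 cup × 19/3 × 245 g/cup ≈ 5430.8 g
heavy cream: 30 g × 19/3 = 190.0 g
chopped walnuts: 0.25 cup × 19/3 ≈ 1.6 cup
maple syrup: 0.5 tsp × 19/3 ≈ 3.2 tsp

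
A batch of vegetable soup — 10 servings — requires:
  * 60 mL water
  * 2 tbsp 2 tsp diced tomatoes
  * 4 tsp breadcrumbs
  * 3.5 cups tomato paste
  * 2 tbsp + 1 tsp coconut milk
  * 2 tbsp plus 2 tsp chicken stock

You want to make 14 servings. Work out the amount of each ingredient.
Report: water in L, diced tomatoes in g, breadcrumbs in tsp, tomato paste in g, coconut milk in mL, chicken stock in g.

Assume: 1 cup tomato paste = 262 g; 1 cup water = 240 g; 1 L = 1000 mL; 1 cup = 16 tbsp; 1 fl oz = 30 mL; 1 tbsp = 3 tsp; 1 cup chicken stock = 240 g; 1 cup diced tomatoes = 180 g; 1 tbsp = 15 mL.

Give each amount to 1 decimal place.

Scaling factor: 14/10 = 7/5 = 1.4.
water: 60 mL × 7/5 ÷ 1000 mL/L ≈ 0.1 L
diced tomatoes: (2 tbsp + 2 tsp = 8/3 tbsp) × 7/5 ÷ 16 tbsp/cup × 180 g/cup = 42.0 g
breadcrumbs: 4 tsp × 7/5 = 5.6 tsp
tomato paste: 3.5 cup × 7/5 × 262 g/cup = 1283.8 g
coconut milk: (2 tbsp + 1 tsp = 7/3 tbsp) × 7/5 × 15 mL/tbsp = 49.0 mL
chicken stock: (2 tbsp + 2 tsp = 8/3 tbsp) × 7/5 ÷ 16 tbsp/cup × 240 g/cup = 56.0 g

water: 0.1 L; diced tomatoes: 42.0 g; breadcrumbs: 5.6 tsp; tomato paste: 1283.8 g; coconut milk: 49.0 mL; chicken stock: 56.0 g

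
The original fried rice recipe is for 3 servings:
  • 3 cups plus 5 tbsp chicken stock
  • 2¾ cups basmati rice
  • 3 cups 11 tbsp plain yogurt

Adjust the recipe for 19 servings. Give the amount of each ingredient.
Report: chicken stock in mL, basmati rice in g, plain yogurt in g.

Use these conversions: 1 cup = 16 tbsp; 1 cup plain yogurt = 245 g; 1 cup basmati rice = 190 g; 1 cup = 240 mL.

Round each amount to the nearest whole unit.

Scaling factor: 19/3.
chicken stock: (3 cup + 5 tbsp = 3.3125 cup) × 19/3 × 240 mL/cup = 5035 mL
basmati rice: 2.75 cup × 19/3 × 190 g/cup ≈ 3309 g
plain yogurt: (3 cup + 11 tbsp = 3.6875 cup) × 19/3 × 245 g/cup ≈ 5722 g

chicken stock: 5035 mL; basmati rice: 3309 g; plain yogurt: 5722 g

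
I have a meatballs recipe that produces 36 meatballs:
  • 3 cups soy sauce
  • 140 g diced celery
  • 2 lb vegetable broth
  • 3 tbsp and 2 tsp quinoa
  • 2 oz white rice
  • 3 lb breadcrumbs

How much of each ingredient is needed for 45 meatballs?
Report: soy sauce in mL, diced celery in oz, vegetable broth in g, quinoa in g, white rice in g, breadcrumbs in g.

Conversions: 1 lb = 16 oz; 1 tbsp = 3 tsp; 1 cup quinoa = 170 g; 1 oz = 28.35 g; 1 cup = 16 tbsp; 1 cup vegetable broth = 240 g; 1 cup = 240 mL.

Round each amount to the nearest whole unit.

Scaling factor: 45/36 = 5/4 = 1.25.
soy sauce: 3 cup × 5/4 × 240 mL/cup = 900 mL
diced celery: 140 g × 5/4 ÷ 28.35 g/oz ≈ 6 oz
vegetable broth: 2 lb × 5/4 × 16 oz/lb × 28.35 g/oz = 1134 g
quinoa: (3 tbsp + 2 tsp = 11/3 tbsp) × 5/4 ÷ 16 tbsp/cup × 170 g/cup ≈ 49 g
white rice: 2 oz × 5/4 × 28.35 g/oz ≈ 71 g
breadcrumbs: 3 lb × 5/4 × 16 oz/lb × 28.35 g/oz = 1701 g

soy sauce: 900 mL; diced celery: 6 oz; vegetable broth: 1134 g; quinoa: 49 g; white rice: 71 g; breadcrumbs: 1701 g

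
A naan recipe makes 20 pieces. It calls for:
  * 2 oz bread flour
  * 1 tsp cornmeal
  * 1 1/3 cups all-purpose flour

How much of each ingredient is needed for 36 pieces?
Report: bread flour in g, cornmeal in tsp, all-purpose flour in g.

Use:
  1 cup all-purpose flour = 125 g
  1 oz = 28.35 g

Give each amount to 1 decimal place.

bread flour: 102.1 g; cornmeal: 1.8 tsp; all-purpose flour: 300.0 g

Scaling factor: 36/20 = 9/5 = 1.8.
bread flour: 2 oz × 9/5 × 28.35 g/oz ≈ 102.1 g
cornmeal: 1 tsp × 9/5 = 1.8 tsp
all-purpose flour: 4/3 cup × 9/5 × 125 g/cup = 300.0 g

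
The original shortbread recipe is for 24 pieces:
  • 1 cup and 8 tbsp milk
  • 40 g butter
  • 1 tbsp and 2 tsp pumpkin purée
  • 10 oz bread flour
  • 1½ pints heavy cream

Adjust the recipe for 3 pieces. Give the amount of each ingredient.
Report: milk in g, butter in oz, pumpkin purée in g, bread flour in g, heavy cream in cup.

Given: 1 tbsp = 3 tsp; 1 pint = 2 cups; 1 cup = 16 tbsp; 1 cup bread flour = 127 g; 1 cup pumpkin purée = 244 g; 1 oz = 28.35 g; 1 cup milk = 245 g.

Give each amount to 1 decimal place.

milk: 45.9 g; butter: 0.2 oz; pumpkin purée: 3.2 g; bread flour: 35.4 g; heavy cream: 0.4 cup

Scaling factor: 3/24 = 1/8 = 0.125.
milk: (1 cup + 8 tbsp = 1.5 cup) × 1/8 × 245 g/cup ≈ 45.9 g
butter: 40 g × 1/8 ÷ 28.35 g/oz ≈ 0.2 oz
pumpkin purée: (1 tbsp + 2 tsp = 5/3 tbsp) × 1/8 ÷ 16 tbsp/cup × 244 g/cup ≈ 3.2 g
bread flour: 10 oz × 1/8 × 28.35 g/oz ≈ 35.4 g
heavy cream: 1.5 pint × 1/8 × 2 cup/pint ≈ 0.4 cup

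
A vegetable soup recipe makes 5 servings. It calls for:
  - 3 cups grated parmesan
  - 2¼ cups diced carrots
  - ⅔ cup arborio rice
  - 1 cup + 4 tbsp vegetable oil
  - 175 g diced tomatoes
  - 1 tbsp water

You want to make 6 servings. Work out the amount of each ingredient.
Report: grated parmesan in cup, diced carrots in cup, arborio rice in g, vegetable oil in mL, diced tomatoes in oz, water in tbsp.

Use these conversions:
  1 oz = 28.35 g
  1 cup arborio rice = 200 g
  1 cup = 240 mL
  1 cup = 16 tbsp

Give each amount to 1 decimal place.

Scaling factor: 6/5 = 1.2.
grated parmesan: 3 cup × 6/5 = 3.6 cup
diced carrots: 2.25 cup × 6/5 = 2.7 cup
arborio rice: 2/3 cup × 6/5 × 200 g/cup = 160.0 g
vegetable oil: (1 cup + 4 tbsp = 1.25 cup) × 6/5 × 240 mL/cup = 360.0 mL
diced tomatoes: 175 g × 6/5 ÷ 28.35 g/oz ≈ 7.4 oz
water: 1 tbsp × 6/5 = 1.2 tbsp

grated parmesan: 3.6 cup; diced carrots: 2.7 cup; arborio rice: 160.0 g; vegetable oil: 360.0 mL; diced tomatoes: 7.4 oz; water: 1.2 tbsp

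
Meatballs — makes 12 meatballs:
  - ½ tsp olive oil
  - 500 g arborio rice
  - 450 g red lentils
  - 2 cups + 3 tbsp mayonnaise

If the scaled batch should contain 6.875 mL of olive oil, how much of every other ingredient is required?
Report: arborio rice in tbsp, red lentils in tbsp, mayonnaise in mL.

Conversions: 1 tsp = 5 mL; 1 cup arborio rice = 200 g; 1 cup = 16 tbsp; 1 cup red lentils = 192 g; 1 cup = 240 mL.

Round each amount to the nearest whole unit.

arborio rice: 110 tbsp; red lentils: 103 tbsp; mayonnaise: 1444 mL

The original recipe has 2.5 mL of olive oil, so the scaling factor is 6.875 ÷ 2.5 = 11/4 = 2.75.
arborio rice: 500 g × 11/4 ÷ 200 g/cup × 16 tbsp/cup = 110 tbsp
red lentils: 450 g × 11/4 ÷ 192 g/cup × 16 tbsp/cup ≈ 103 tbsp
mayonnaise: (2 cup + 3 tbsp = 2.1875 cup) × 11/4 × 240 mL/cup ≈ 1444 mL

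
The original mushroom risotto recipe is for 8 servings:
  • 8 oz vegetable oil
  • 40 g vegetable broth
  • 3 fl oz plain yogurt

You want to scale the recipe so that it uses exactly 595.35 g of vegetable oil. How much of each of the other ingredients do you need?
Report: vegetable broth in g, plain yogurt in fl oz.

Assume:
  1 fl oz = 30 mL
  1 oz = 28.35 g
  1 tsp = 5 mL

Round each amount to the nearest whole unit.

vegetable broth: 105 g; plain yogurt: 8 fl oz

The original recipe has 226.8 g of vegetable oil, so the scaling factor is 595.35 ÷ 226.8 = 21/8 = 2.625.
vegetable broth: 40 g × 21/8 = 105 g
plain yogurt: 3 fl oz × 21/8 ≈ 8 fl oz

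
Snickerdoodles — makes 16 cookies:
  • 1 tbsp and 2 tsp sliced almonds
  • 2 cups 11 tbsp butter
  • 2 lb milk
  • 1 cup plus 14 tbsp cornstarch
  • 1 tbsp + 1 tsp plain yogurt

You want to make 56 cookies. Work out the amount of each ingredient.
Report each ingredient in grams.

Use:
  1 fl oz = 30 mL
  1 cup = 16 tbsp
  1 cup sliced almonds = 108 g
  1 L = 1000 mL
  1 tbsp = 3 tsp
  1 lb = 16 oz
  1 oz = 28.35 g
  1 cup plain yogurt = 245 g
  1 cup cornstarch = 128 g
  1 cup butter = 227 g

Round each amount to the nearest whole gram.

sliced almonds: 39 g; butter: 2135 g; milk: 3175 g; cornstarch: 840 g; plain yogurt: 71 g

Scaling factor: 56/16 = 7/2 = 3.5.
sliced almonds: (1 tbsp + 2 tsp = 5/3 tbsp) × 7/2 ÷ 16 tbsp/cup × 108 g/cup ≈ 39 g
butter: (2 cup + 11 tbsp = 2.6875 cup) × 7/2 × 227 g/cup ≈ 2135 g
milk: 2 lb × 7/2 × 16 oz/lb × 28.35 g/oz ≈ 3175 g
cornstarch: (1 cup + 14 tbsp = 1.875 cup) × 7/2 × 128 g/cup = 840 g
plain yogurt: (1 tbsp + 1 tsp = 4/3 tbsp) × 7/2 ÷ 16 tbsp/cup × 245 g/cup ≈ 71 g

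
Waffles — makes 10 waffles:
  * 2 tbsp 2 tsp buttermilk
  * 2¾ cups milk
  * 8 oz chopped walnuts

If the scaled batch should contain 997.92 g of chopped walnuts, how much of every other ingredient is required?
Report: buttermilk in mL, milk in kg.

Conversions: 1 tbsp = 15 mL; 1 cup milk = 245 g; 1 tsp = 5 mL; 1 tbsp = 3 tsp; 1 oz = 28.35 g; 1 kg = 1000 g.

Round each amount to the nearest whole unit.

The original recipe has 226.8 g of chopped walnuts, so the scaling factor is 997.92 ÷ 226.8 = 22/5 = 4.4.
buttermilk: (2 tbsp + 2 tsp = 8/3 tbsp) × 22/5 × 15 mL/tbsp = 176 mL
milk: 2.75 cup × 22/5 × 245 g/cup ÷ 1000 g/kg ≈ 3 kg

buttermilk: 176 mL; milk: 3 kg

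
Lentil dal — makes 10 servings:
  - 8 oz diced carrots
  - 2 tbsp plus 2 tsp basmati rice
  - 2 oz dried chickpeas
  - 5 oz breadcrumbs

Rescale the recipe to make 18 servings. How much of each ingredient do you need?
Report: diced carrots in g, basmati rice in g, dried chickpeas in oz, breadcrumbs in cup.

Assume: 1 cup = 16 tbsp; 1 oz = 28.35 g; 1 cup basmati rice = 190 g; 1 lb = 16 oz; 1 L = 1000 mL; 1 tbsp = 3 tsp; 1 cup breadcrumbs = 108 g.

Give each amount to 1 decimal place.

Scaling factor: 18/10 = 9/5 = 1.8.
diced carrots: 8 oz × 9/5 × 28.35 g/oz ≈ 408.2 g
basmati rice: (2 tbsp + 2 tsp = 8/3 tbsp) × 9/5 ÷ 16 tbsp/cup × 190 g/cup = 57.0 g
dried chickpeas: 2 oz × 9/5 = 3.6 oz
breadcrumbs: 5 oz × 9/5 × 28.35 g/oz ÷ 108 g/cup ≈ 2.4 cup

diced carrots: 408.2 g; basmati rice: 57.0 g; dried chickpeas: 3.6 oz; breadcrumbs: 2.4 cup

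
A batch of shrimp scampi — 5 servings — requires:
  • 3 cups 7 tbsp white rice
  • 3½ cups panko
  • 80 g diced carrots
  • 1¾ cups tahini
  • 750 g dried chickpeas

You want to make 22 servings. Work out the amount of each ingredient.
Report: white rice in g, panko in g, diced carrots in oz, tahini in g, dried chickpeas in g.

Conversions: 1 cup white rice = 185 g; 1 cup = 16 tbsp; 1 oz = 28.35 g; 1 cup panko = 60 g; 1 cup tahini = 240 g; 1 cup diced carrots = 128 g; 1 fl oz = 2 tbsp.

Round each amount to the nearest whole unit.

white rice: 2798 g; panko: 924 g; diced carrots: 12 oz; tahini: 1848 g; dried chickpeas: 3300 g

Scaling factor: 22/5 = 4.4.
white rice: (3 cup + 7 tbsp = 3.4375 cup) × 22/5 × 185 g/cup ≈ 2798 g
panko: 3.5 cup × 22/5 × 60 g/cup = 924 g
diced carrots: 80 g × 22/5 ÷ 28.35 g/oz ≈ 12 oz
tahini: 1.75 cup × 22/5 × 240 g/cup = 1848 g
dried chickpeas: 750 g × 22/5 = 3300 g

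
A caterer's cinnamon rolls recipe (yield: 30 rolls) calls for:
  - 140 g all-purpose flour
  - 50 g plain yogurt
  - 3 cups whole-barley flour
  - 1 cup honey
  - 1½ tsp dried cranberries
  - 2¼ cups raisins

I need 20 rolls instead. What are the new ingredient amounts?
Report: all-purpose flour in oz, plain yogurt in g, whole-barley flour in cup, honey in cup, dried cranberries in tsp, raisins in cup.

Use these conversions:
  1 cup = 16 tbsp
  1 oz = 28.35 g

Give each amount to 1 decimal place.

all-purpose flour: 3.3 oz; plain yogurt: 33.3 g; whole-barley flour: 2.0 cup; honey: 0.7 cup; dried cranberries: 1.0 tsp; raisins: 1.5 cup

Scaling factor: 20/30 = 2/3.
all-purpose flour: 140 g × 2/3 ÷ 28.35 g/oz ≈ 3.3 oz
plain yogurt: 50 g × 2/3 ≈ 33.3 g
whole-barley flour: 3 cup × 2/3 = 2.0 cup
honey: 1 cup × 2/3 ≈ 0.7 cup
dried cranberries: 1.5 tsp × 2/3 = 1.0 tsp
raisins: 2.25 cup × 2/3 = 1.5 cup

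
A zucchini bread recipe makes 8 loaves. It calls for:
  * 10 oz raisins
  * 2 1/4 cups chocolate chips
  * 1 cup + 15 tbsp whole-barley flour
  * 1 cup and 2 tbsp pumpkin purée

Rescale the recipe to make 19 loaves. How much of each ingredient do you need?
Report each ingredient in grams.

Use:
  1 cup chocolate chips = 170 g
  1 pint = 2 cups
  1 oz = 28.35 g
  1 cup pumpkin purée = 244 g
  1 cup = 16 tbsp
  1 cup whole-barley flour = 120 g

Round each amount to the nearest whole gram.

raisins: 673 g; chocolate chips: 908 g; whole-barley flour: 552 g; pumpkin purée: 652 g

Scaling factor: 19/8 = 2.375.
raisins: 10 oz × 19/8 × 28.35 g/oz ≈ 673 g
chocolate chips: 2.25 cup × 19/8 × 170 g/cup ≈ 908 g
whole-barley flour: (1 cup + 15 tbsp = 1.9375 cup) × 19/8 × 120 g/cup ≈ 552 g
pumpkin purée: (1 cup + 2 tbsp = 1.125 cup) × 19/8 × 244 g/cup ≈ 652 g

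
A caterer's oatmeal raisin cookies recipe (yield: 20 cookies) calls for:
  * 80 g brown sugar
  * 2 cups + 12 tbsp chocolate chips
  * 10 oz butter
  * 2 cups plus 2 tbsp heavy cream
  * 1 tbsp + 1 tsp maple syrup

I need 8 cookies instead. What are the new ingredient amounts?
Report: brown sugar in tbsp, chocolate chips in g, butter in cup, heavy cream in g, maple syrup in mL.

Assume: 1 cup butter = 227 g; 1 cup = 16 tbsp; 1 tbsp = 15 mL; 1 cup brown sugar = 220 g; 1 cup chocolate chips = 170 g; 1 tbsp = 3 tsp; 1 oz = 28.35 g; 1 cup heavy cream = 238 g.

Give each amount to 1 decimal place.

brown sugar: 2.3 tbsp; chocolate chips: 187.0 g; butter: 0.5 cup; heavy cream: 202.3 g; maple syrup: 8.0 mL

Scaling factor: 8/20 = 2/5 = 0.4.
brown sugar: 80 g × 2/5 ÷ 220 g/cup × 16 tbsp/cup ≈ 2.3 tbsp
chocolate chips: (2 cup + 12 tbsp = 2.75 cup) × 2/5 × 170 g/cup = 187.0 g
butter: 10 oz × 2/5 × 28.35 g/oz ÷ 227 g/cup ≈ 0.5 cup
heavy cream: (2 cup + 2 tbsp = 2.125 cup) × 2/5 × 238 g/cup = 202.3 g
maple syrup: (1 tbsp + 1 tsp = 4/3 tbsp) × 2/5 × 15 mL/tbsp = 8.0 mL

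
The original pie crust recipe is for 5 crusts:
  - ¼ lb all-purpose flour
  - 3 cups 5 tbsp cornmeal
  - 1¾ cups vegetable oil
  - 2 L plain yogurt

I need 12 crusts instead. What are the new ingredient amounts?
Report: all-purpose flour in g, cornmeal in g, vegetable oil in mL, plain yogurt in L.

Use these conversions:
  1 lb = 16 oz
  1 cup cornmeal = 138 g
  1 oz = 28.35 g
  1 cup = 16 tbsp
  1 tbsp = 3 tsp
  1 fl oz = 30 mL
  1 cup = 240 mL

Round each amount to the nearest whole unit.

Scaling factor: 12/5 = 2.4.
all-purpose flour: 0.25 lb × 12/5 × 16 oz/lb × 28.35 g/oz ≈ 272 g
cornmeal: (3 cup + 5 tbsp = 3.3125 cup) × 12/5 × 138 g/cup ≈ 1097 g
vegetable oil: 1.75 cup × 12/5 × 240 mL/cup = 1008 mL
plain yogurt: 2 L × 12/5 ≈ 5 L

all-purpose flour: 272 g; cornmeal: 1097 g; vegetable oil: 1008 mL; plain yogurt: 5 L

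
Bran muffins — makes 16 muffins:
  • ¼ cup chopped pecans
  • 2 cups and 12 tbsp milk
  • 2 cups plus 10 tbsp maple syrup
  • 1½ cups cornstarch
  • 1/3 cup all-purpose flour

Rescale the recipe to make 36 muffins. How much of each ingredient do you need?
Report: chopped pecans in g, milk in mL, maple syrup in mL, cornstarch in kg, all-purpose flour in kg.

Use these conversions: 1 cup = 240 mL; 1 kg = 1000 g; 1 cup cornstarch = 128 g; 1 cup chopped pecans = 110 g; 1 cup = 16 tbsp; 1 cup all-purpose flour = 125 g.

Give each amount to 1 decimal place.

chopped pecans: 61.9 g; milk: 1485.0 mL; maple syrup: 1417.5 mL; cornstarch: 0.4 kg; all-purpose flour: 0.1 kg

Scaling factor: 36/16 = 9/4 = 2.25.
chopped pecans: 0.25 cup × 9/4 × 110 g/cup ≈ 61.9 g
milk: (2 cup + 12 tbsp = 2.75 cup) × 9/4 × 240 mL/cup = 1485.0 mL
maple syrup: (2 cup + 10 tbsp = 2.625 cup) × 9/4 × 240 mL/cup = 1417.5 mL
cornstarch: 1.5 cup × 9/4 × 128 g/cup ÷ 1000 g/kg ≈ 0.4 kg
all-purpose flour: 1/3 cup × 9/4 × 125 g/cup ÷ 1000 g/kg ≈ 0.1 kg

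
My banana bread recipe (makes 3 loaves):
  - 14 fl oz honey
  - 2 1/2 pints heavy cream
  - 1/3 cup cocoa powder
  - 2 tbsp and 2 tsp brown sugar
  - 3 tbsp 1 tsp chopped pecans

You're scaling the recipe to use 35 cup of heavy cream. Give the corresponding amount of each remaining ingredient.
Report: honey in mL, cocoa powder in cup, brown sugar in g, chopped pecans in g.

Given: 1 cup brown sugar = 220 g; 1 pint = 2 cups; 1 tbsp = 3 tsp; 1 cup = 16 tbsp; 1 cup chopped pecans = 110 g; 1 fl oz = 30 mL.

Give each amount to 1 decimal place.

The original recipe has 5 cup of heavy cream, so the scaling factor is 35 ÷ 5 = 7.
honey: 14 fl oz × 7 × 30 mL/fl oz = 2940.0 mL
cocoa powder: 1/3 cup × 7 ≈ 2.3 cup
brown sugar: (2 tbsp + 2 tsp = 8/3 tbsp) × 7 ÷ 16 tbsp/cup × 220 g/cup ≈ 256.7 g
chopped pecans: (3 tbsp + 1 tsp = 10/3 tbsp) × 7 ÷ 16 tbsp/cup × 110 g/cup ≈ 160.4 g

honey: 2940.0 mL; cocoa powder: 2.3 cup; brown sugar: 256.7 g; chopped pecans: 160.4 g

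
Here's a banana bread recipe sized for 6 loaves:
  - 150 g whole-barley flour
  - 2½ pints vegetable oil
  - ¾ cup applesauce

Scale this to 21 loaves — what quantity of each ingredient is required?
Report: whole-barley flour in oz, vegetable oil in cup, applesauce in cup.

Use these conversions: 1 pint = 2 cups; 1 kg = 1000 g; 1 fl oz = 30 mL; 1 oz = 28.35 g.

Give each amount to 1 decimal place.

whole-barley flour: 18.5 oz; vegetable oil: 17.5 cup; applesauce: 2.6 cup

Scaling factor: 21/6 = 7/2 = 3.5.
whole-barley flour: 150 g × 7/2 ÷ 28.35 g/oz ≈ 18.5 oz
vegetable oil: 2.5 pint × 7/2 × 2 cup/pint = 17.5 cup
applesauce: 0.75 cup × 7/2 ≈ 2.6 cup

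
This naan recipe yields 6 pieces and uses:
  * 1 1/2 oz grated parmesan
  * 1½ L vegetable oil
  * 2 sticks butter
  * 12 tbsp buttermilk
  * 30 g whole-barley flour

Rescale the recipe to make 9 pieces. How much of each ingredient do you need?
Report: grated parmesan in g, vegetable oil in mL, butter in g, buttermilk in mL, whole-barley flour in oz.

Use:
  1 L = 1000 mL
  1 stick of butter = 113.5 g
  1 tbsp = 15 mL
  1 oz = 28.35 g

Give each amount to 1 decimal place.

Scaling factor: 9/6 = 3/2 = 1.5.
grated parmesan: 1.5 oz × 3/2 × 28.35 g/oz ≈ 63.8 g
vegetable oil: 1.5 L × 3/2 × 1000 mL/L = 2250.0 mL
butter: 2 stick × 3/2 × 113.5 g/stick = 340.5 g
buttermilk: 12 tbsp × 3/2 × 15 mL/tbsp = 270.0 mL
whole-barley flour: 30 g × 3/2 ÷ 28.35 g/oz ≈ 1.6 oz

grated parmesan: 63.8 g; vegetable oil: 2250.0 mL; butter: 340.5 g; buttermilk: 270.0 mL; whole-barley flour: 1.6 oz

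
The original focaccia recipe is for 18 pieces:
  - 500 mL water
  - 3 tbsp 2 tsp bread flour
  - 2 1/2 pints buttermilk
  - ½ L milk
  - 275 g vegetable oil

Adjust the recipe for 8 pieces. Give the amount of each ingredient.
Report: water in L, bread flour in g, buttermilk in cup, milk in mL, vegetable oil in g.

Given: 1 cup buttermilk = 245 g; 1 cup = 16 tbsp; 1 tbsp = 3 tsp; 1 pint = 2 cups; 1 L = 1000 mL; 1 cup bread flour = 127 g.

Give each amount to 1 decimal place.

Scaling factor: 8/18 = 4/9.
water: 500 mL × 4/9 ÷ 1000 mL/L ≈ 0.2 L
bread flour: (3 tbsp + 2 tsp = 11/3 tbsp) × 4/9 ÷ 16 tbsp/cup × 127 g/cup ≈ 12.9 g
buttermilk: 2.5 pint × 4/9 × 2 cup/pint ≈ 2.2 cup
milk: 0.5 L × 4/9 × 1000 mL/L ≈ 222.2 mL
vegetable oil: 275 g × 4/9 ≈ 122.2 g

water: 0.2 L; bread flour: 12.9 g; buttermilk: 2.2 cup; milk: 222.2 mL; vegetable oil: 122.2 g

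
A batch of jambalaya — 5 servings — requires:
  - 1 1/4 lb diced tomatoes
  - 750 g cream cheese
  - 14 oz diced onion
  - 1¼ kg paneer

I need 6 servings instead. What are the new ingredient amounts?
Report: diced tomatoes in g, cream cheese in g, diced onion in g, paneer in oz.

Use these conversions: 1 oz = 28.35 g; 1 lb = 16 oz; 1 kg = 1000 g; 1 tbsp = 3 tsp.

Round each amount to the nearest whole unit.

Scaling factor: 6/5 = 1.2.
diced tomatoes: 1.25 lb × 6/5 × 16 oz/lb × 28.35 g/oz ≈ 680 g
cream cheese: 750 g × 6/5 = 900 g
diced onion: 14 oz × 6/5 × 28.35 g/oz ≈ 476 g
paneer: 1.25 kg × 6/5 × 1000 g/kg ÷ 28.35 g/oz ≈ 53 oz

diced tomatoes: 680 g; cream cheese: 900 g; diced onion: 476 g; paneer: 53 oz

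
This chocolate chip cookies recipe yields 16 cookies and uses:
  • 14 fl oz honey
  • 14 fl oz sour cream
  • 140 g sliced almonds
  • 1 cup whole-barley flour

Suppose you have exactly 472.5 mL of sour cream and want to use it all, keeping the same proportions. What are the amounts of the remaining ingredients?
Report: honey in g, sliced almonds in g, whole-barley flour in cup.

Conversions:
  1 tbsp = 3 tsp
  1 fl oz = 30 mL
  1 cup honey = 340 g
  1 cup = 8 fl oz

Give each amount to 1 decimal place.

honey: 669.4 g; sliced almonds: 157.5 g; whole-barley flour: 1.1 cup

The original recipe has 420 mL of sour cream, so the scaling factor is 472.5 ÷ 420 = 9/8 = 1.125.
honey: 14 fl oz × 9/8 ÷ 8 fl oz/cup × 340 g/cup ≈ 669.4 g
sliced almonds: 140 g × 9/8 = 157.5 g
whole-barley flour: 1 cup × 9/8 ≈ 1.1 cup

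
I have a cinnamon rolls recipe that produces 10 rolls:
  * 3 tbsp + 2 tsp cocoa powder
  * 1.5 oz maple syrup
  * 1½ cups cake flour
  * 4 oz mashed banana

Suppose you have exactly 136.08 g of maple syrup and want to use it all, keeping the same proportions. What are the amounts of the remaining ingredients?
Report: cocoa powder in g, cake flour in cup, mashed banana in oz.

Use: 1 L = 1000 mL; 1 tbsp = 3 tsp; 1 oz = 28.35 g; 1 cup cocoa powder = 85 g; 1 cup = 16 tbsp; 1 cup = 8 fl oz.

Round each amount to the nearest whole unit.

The original recipe has 42.525 g of maple syrup, so the scaling factor is 136.08 ÷ 42.525 = 16/5 = 3.2.
cocoa powder: (3 tbsp + 2 tsp = 11/3 tbsp) × 16/5 ÷ 16 tbsp/cup × 85 g/cup ≈ 62 g
cake flour: 1.5 cup × 16/5 ≈ 5 cup
mashed banana: 4 oz × 16/5 ≈ 13 oz

cocoa powder: 62 g; cake flour: 5 cup; mashed banana: 13 oz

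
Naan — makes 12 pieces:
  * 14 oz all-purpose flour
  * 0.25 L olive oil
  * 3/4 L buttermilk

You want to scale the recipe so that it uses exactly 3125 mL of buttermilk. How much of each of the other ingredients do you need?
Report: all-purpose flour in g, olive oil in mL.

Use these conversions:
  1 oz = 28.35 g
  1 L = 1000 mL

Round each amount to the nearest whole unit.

The original recipe has 750 mL of buttermilk, so the scaling factor is 3125 ÷ 750 = 25/6.
all-purpose flour: 14 oz × 25/6 × 28.35 g/oz ≈ 1654 g
olive oil: 0.25 L × 25/6 × 1000 mL/L ≈ 1042 mL

all-purpose flour: 1654 g; olive oil: 1042 mL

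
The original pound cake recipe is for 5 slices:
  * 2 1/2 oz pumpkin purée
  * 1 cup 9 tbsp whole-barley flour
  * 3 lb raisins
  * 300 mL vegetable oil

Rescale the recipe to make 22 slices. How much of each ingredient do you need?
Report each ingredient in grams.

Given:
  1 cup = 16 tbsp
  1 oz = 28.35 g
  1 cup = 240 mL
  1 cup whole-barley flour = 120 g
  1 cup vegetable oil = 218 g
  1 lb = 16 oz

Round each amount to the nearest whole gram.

Scaling factor: 22/5 = 4.4.
pumpkin purée: 2.5 oz × 22/5 × 28.35 g/oz ≈ 312 g
whole-barley flour: (1 cup + 9 tbsp = 1.5625 cup) × 22/5 × 120 g/cup = 825 g
raisins: 3 lb × 22/5 × 16 oz/lb × 28.35 g/oz ≈ 5988 g
vegetable oil: 300 mL × 22/5 ÷ 240 mL/cup × 218 g/cup = 1199 g

pumpkin purée: 312 g; whole-barley flour: 825 g; raisins: 5988 g; vegetable oil: 1199 g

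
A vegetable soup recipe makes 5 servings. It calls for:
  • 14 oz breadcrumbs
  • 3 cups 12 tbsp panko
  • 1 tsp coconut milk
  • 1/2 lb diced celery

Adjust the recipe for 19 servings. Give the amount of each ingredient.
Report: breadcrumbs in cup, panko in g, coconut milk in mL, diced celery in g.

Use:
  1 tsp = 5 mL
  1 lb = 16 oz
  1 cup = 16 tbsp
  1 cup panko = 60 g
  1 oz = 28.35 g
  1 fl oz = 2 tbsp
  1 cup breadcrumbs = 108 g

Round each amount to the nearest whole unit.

breadcrumbs: 14 cup; panko: 855 g; coconut milk: 19 mL; diced celery: 862 g

Scaling factor: 19/5 = 3.8.
breadcrumbs: 14 oz × 19/5 × 28.35 g/oz ÷ 108 g/cup ≈ 14 cup
panko: (3 cup + 12 tbsp = 3.75 cup) × 19/5 × 60 g/cup = 855 g
coconut milk: 1 tsp × 19/5 × 5 mL/tsp = 19 mL
diced celery: 0.5 lb × 19/5 × 16 oz/lb × 28.35 g/oz ≈ 862 g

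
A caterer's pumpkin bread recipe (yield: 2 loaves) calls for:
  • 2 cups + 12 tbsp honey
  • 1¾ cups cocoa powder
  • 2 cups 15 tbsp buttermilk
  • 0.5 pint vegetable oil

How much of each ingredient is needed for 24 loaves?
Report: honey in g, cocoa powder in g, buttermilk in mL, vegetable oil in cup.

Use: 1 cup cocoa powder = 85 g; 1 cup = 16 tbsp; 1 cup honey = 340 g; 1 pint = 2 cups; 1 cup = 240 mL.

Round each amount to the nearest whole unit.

honey: 11220 g; cocoa powder: 1785 g; buttermilk: 8460 mL; vegetable oil: 12 cup

Scaling factor: 24/2 = 12.
honey: (2 cup + 12 tbsp = 2.75 cup) × 12 × 340 g/cup = 11220 g
cocoa powder: 1.75 cup × 12 × 85 g/cup = 1785 g
buttermilk: (2 cup + 15 tbsp = 2.9375 cup) × 12 × 240 mL/cup = 8460 mL
vegetable oil: 0.5 pint × 12 × 2 cup/pint = 12 cup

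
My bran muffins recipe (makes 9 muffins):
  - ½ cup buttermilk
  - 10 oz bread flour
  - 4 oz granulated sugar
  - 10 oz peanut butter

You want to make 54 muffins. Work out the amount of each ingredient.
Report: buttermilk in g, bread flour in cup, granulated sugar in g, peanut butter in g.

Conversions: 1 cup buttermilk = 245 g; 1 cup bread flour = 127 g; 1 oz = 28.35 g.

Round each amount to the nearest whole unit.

buttermilk: 735 g; bread flour: 13 cup; granulated sugar: 680 g; peanut butter: 1701 g

Scaling factor: 54/9 = 6.
buttermilk: 0.5 cup × 6 × 245 g/cup = 735 g
bread flour: 10 oz × 6 × 28.35 g/oz ÷ 127 g/cup ≈ 13 cup
granulated sugar: 4 oz × 6 × 28.35 g/oz ≈ 680 g
peanut butter: 10 oz × 6 × 28.35 g/oz = 1701 g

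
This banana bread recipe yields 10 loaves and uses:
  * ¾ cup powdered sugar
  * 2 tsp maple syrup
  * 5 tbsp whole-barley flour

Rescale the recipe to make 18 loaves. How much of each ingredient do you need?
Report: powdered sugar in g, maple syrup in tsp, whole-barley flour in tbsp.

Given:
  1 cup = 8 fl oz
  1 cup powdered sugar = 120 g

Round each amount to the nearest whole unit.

powdered sugar: 162 g; maple syrup: 4 tsp; whole-barley flour: 9 tbsp

Scaling factor: 18/10 = 9/5 = 1.8.
powdered sugar: 0.75 cup × 9/5 × 120 g/cup = 162 g
maple syrup: 2 tsp × 9/5 ≈ 4 tsp
whole-barley flour: 5 tbsp × 9/5 = 9 tbsp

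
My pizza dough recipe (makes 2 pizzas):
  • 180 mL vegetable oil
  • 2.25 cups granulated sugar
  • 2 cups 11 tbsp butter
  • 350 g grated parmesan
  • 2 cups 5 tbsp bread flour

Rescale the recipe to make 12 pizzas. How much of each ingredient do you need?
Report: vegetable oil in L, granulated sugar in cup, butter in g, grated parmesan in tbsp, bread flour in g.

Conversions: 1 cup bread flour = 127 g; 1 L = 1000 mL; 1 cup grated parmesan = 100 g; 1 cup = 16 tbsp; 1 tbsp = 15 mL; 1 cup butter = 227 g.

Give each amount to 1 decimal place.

vegetable oil: 1.1 L; granulated sugar: 13.5 cup; butter: 3660.4 g; grated parmesan: 336.0 tbsp; bread flour: 1762.1 g

Scaling factor: 12/2 = 6.
vegetable oil: 180 mL × 6 ÷ 1000 mL/L ≈ 1.1 L
granulated sugar: 2.25 cup × 6 = 13.5 cup
butter: (2 cup + 11 tbsp = 2.6875 cup) × 6 × 227 g/cup ≈ 3660.4 g
grated parmesan: 350 g × 6 ÷ 100 g/cup × 16 tbsp/cup = 336.0 tbsp
bread flour: (2 cup + 5 tbsp = 2.3125 cup) × 6 × 127 g/cup ≈ 1762.1 g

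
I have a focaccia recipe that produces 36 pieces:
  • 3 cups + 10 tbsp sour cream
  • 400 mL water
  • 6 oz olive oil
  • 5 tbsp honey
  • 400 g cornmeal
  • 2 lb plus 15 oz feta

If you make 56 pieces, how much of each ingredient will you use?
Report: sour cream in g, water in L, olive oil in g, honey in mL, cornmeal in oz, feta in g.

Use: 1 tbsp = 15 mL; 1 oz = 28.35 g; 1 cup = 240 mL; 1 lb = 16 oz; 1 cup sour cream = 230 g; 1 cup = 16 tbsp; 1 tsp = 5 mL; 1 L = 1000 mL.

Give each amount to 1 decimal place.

sour cream: 1296.9 g; water: 0.6 L; olive oil: 264.6 g; honey: 116.7 mL; cornmeal: 21.9 oz; feta: 2072.7 g

Scaling factor: 56/36 = 14/9.
sour cream: (3 cup + 10 tbsp = 3.625 cup) × 14/9 × 230 g/cup ≈ 1296.9 g
water: 400 mL × 14/9 ÷ 1000 mL/L ≈ 0.6 L
olive oil: 6 oz × 14/9 × 28.35 g/oz = 264.6 g
honey: 5 tbsp × 14/9 × 15 mL/tbsp ≈ 116.7 mL
cornmeal: 400 g × 14/9 ÷ 28.35 g/oz ≈ 21.9 oz
feta: (2 lb + 15 oz = 2.9375 lb) × 14/9 × 16 oz/lb × 28.35 g/oz = 2072.7 g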